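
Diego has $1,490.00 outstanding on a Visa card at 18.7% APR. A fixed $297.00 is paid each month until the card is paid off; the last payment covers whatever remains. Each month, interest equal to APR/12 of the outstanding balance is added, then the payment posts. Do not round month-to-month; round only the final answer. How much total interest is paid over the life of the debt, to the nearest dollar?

Monthly rate r = 18.7%/12 = 1.55833% = 0.0155833.
Payoff takes n = ⌈−ln(1 − rB₀/P)/ln(1+r)⌉ = ⌈5.264⌉ = 6 payments; the last is $78.97.
Total paid = 5·$297.00 + $78.97 = $1,563.97.
Total interest = total paid − principal = $1,563.97 − $1,490.00 = $73.97.

$74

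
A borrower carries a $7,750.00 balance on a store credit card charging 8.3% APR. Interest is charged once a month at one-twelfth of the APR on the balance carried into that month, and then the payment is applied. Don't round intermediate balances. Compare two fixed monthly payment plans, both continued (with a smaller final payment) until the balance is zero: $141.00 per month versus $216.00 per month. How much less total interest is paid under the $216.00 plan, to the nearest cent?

Monthly rate r = 8.3%/12 = 0.691667% = 0.00691667.
At $141.00/mo: n = ⌈−ln(1 − rB₀/P)/ln(1+r)⌉ = 70 payments (last $55.45); total interest = total paid − $7,750.00 = $2,034.45.
At $216.00/mo: 42 payments (last $82.73); total interest $1,188.73.
Interest saved = $2,034.45 − $1,188.73 = $845.72.

$845.72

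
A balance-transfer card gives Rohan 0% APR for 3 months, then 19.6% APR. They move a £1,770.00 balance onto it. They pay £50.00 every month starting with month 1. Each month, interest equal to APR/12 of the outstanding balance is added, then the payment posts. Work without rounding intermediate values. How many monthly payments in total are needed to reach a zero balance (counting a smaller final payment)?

50 months

Promo months 1–3 at r₀ = 0%/12 = 0; months 4+ at r₁ = 19.6%/12 = 0.0163333.
After month 3 (no interest yet): B = £1,770.00 − 3·£50.00 = £1,620.00.
Then at r₁ with £50.00/mo: n₂ = −ln(1 − r₁·B/P)/ln(1+r₁) ≈ 46.50 → 47 more payments.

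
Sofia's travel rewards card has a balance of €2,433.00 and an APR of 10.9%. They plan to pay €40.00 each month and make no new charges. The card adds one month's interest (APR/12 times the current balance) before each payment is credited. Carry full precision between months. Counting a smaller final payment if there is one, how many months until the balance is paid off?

Monthly rate r = 10.9%/12 = 0.908333% = 0.00908333.
Recurrence: B ← B·(1+r) − €40.00.
Month 1: interest €22.10; balance after payment €2,415.10.
Month 2: interest €21.94; balance after payment €2,397.04.
Closed form: n = −ln(1 − rB₀/P)/ln(1+r) = −ln(0.44751)/ln(1.00908) ≈ 88.922, so the balance reaches zero during payment 89.

89 months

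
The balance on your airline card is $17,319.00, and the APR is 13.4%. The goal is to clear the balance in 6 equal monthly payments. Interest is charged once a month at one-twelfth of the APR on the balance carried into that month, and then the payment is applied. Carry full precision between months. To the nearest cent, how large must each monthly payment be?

$3,000.36

Monthly rate r = 13.4%/12 = 1.11667% = 0.0111667.
Level-payment amortization: P = B₀·r / (1 − (1+r)^(−n)) = 17319.00·0.0111667 / (1 − 1.01117^(−6)).
Denominator 1 − (1+r)^(−6) = 0.064457476.
P = 193.395 / 0.064457476 ≈ 3000.36.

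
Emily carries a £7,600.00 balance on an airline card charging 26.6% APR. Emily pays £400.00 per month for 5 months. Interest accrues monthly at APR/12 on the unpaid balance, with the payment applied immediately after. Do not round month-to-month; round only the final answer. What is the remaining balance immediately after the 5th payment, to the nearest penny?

Monthly rate r = 26.6%/12 = 2.21667% = 0.0221667.
Each month: B ← B·(1+r) − £400.00.
Month 1: interest £168.47; balance after payment £7,368.47.
Month 2: interest £163.33; balance after payment £7,131.80.
Month 3: interest £158.09; balance after payment £6,889.89.
Month 4: interest £152.73; balance after payment £6,642.62.
Month 5: interest £147.24; balance after payment £6,389.86.

£6,389.86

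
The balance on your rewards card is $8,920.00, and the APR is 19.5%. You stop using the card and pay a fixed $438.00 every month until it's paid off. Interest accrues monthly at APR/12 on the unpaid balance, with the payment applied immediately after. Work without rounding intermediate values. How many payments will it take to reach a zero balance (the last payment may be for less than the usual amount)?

25 payments

Monthly rate r = 19.5%/12 = 1.625% = 0.01625.
Recurrence: B ← B·(1+r) − $438.00.
Month 1: interest $144.95; balance after payment $8,626.95.
Month 2: interest $140.19; balance after payment $8,329.14.
Closed form: n = −ln(1 − rB₀/P)/ln(1+r) = −ln(0.66906)/ln(1.01625) ≈ 24.931, so the balance reaches zero during payment 25.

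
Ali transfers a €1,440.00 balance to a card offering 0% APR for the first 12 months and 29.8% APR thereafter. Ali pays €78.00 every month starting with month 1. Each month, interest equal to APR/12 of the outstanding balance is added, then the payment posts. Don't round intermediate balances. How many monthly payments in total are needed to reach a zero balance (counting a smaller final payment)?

20 months

Promo months 1–12 at r₀ = 0%/12 = 0; months 13+ at r₁ = 29.8%/12 = 0.0248333.
After month 12 (no interest yet): B = €1,440.00 − 12·€78.00 = €504.00.
Then at r₁ with €78.00/mo: n₂ = −ln(1 − r₁·B/P)/ln(1+r₁) ≈ 7.13 → 8 more payments.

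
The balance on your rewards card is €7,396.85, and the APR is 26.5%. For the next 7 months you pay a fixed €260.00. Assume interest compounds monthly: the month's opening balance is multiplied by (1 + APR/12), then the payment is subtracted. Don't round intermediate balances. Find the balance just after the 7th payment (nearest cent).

Monthly rate r = 26.5%/12 = 2.20833% = 0.0220833.
Each month: B ← B·(1+r) − €260.00.
Month 1: interest €163.35; balance after payment €7,300.20.
Month 2: interest €161.21; balance after payment €7,201.41.
Month 3: interest €159.03; balance after payment €7,100.44.
Month 4: interest €156.80; balance after payment €6,997.24.
Month 5: interest €154.52; balance after payment €6,891.76.
Month 6: interest €152.19; balance after payment €6,783.96.
Month 7: interest €149.81; balance after payment €6,673.77.

€6,673.77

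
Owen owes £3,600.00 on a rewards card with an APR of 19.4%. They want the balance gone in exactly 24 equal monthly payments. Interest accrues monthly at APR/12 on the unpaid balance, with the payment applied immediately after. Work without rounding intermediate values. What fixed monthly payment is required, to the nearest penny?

Monthly rate r = 19.4%/12 = 1.61667% = 0.0161667.
Level-payment amortization: P = B₀·r / (1 − (1+r)^(−n)) = 3600.00·0.0161667 / (1 − 1.01617^(−24)).
Denominator 1 − (1+r)^(−24) = 0.319479318.
P = 58.2 / 0.319479318 ≈ 182.17.

£182.17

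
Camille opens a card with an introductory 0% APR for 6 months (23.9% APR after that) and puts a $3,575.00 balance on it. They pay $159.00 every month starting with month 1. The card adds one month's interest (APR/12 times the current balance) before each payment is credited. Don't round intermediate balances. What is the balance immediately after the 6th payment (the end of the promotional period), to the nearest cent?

Promo months 1–6 at r₀ = 0%/12 = 0; months 7+ at r₁ = 23.9%/12 = 0.0199167.
After month 6 (no interest yet): B = $3,575.00 − 6·$159.00 = $2,621.00.

$2,621.00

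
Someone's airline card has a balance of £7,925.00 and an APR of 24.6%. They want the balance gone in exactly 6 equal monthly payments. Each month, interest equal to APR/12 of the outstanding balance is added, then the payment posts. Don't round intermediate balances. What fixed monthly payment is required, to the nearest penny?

Monthly rate r = 24.6%/12 = 2.05% = 0.0205.
Level-payment amortization: P = B₀·r / (1 − (1+r)^(−n)) = 7925.00·0.0205 / (1 − 1.0205^(−6)).
Denominator 1 − (1+r)^(−6) = 0.114635823.
P = 162.463 / 0.114635823 ≈ 1417.21.

£1,417.21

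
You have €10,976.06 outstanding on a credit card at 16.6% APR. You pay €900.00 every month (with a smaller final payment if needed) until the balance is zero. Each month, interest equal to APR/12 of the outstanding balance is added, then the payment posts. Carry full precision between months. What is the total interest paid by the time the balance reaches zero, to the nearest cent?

Monthly rate r = 16.6%/12 = 1.38333% = 0.0138333.
Payoff takes n = ⌈−ln(1 − rB₀/P)/ln(1+r)⌉ = ⌈13.449⌉ = 14 payments; the last is €405.79.
Total paid = 13·€900.00 + €405.79 = €12,105.79.
Total interest = total paid − principal = €12,105.79 − €10,976.06 = €1,129.73.

€1,129.73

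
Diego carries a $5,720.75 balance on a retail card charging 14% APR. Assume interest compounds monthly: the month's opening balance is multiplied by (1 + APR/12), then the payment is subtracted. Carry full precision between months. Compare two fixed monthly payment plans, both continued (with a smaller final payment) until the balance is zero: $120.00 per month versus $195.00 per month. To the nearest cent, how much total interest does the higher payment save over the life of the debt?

$1,360.78

Monthly rate r = 14%/12 = 1.16667% = 0.0116667.
At $120.00/mo: n = ⌈−ln(1 − rB₀/P)/ln(1+r)⌉ = 71 payments (last $4.22); total interest = total paid − $5,720.75 = $2,683.47.
At $195.00/mo: 37 payments (last $23.44); total interest $1,322.69.
Interest saved = $2,683.47 − $1,322.69 = $1,360.78.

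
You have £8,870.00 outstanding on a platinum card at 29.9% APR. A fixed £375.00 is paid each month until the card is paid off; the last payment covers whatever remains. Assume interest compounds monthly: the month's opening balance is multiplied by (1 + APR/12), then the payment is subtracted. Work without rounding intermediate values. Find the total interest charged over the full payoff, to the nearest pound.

£4,692

Monthly rate r = 29.9%/12 = 2.49167% = 0.0249167.
Payoff takes n = ⌈−ln(1 − rB₀/P)/ln(1+r)⌉ = ⌈36.164⌉ = 37 payments; the last is £62.14.
Total paid = 36·£375.00 + £62.14 = £13,562.14.
Total interest = total paid − principal = £13,562.14 − £8,870.00 = £4,692.14.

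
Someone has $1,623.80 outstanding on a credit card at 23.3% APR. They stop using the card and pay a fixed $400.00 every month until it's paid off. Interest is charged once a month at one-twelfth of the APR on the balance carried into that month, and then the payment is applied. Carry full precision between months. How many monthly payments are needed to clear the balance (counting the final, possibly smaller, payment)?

5 months

Monthly rate r = 23.3%/12 = 1.94167% = 0.0194167.
Recurrence: B ← B·(1+r) − $400.00.
Month 1: interest $31.53; balance after payment $1,255.33.
Month 2: interest $24.37; balance after payment $879.70.
Month 3: interest $17.08; balance after payment $496.78.
Month 4: interest $9.65; balance after payment $106.43.
Month 5: interest $2.07; balance after payment $0.00.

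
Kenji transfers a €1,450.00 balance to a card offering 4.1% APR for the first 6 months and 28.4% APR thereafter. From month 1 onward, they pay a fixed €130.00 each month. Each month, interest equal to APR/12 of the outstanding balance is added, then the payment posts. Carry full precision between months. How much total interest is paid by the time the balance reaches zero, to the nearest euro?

€80

Promo months 1–6 at r₀ = 4.1%/12 = 0.00341667; months 7+ at r₁ = 28.4%/12 = 0.0236667.
After month 6: iterate B ← B·(1+r₀) − €130.00 for 6 months → €693.29.
Then at r₁ with €130.00/mo: n₂ = −ln(1 − r₁·B/P)/ln(1+r₁) ≈ 5.77 → 6 more payments.
Total paid = 11·€130.00 + €100.11 = €1,530.11; interest = €1,530.11 − €1,450.00 = €80.11.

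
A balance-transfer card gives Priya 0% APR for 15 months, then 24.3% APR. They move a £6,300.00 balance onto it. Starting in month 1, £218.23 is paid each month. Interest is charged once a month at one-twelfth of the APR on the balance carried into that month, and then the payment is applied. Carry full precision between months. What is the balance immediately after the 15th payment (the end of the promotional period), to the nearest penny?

Promo months 1–15 at r₀ = 0%/12 = 0; months 16+ at r₁ = 24.3%/12 = 0.02025.
After month 15 (no interest yet): B = £6,300.00 − 15·£218.23 = £3,026.55.

£3,026.55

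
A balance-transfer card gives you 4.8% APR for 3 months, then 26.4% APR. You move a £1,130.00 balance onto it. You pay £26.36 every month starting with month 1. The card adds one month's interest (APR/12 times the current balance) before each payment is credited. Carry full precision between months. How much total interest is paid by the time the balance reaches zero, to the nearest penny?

Promo months 1–3 at r₀ = 4.8%/12 = 0.004; months 4+ at r₁ = 26.4%/12 = 0.022.
After month 3: iterate B ← B·(1+r₀) − £26.36 for 3 months → £1,064.22.
Then at r₁ with £26.36/mo: n₂ = −ln(1 − r₁·B/P)/ln(1+r₁) ≈ 100.68 → 101 more payments.
Total paid = 103·£26.36 + £18.04 = £2,733.12; interest = £2,733.12 − £1,130.00 = £1,603.12.

£1,603.12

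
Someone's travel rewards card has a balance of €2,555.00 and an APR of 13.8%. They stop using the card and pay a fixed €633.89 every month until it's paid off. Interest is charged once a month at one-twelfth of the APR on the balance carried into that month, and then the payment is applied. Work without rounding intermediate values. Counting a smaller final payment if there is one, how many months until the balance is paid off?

5 months

Monthly rate r = 13.8%/12 = 1.15% = 0.0115.
Recurrence: B ← B·(1+r) − €633.89.
Month 1: interest €29.38; balance after payment €1,950.49.
Month 2: interest €22.43; balance after payment €1,339.03.
Month 3: interest €15.40; balance after payment €720.54.
Month 4: interest €8.29; balance after payment €94.94.
Month 5: interest €1.09; balance after payment €0.00.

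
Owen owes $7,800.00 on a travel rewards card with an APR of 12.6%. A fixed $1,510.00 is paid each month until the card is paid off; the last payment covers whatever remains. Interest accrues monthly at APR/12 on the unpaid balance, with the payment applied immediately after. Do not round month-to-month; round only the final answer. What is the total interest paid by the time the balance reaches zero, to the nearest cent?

Monthly rate r = 12.6%/12 = 1.05% = 0.0105.
Payoff takes n = ⌈−ln(1 − rB₀/P)/ln(1+r)⌉ = ⌈5.339⌉ = 6 payments; the last is $513.30.
Total paid = 5·$1,510.00 + $513.30 = $8,063.30.
Total interest = total paid − principal = $8,063.30 − $7,800.00 = $263.30.

$263.30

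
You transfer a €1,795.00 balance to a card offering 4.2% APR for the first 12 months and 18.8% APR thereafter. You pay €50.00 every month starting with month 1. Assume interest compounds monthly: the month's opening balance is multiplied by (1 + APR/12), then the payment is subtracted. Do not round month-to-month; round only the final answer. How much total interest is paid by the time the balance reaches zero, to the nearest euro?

€421

Promo months 1–12 at r₀ = 4.2%/12 = 0.0035; months 13+ at r₁ = 18.8%/12 = 0.0156667.
After month 12: iterate B ← B·(1+r₀) − €50.00 for 12 months → €1,260.17.
Then at r₁ with €50.00/mo: n₂ = −ln(1 − r₁·B/P)/ln(1+r₁) ≈ 32.31 → 33 more payments.
Total paid = 44·€50.00 + €15.65 = €2,215.65; interest = €2,215.65 − €1,795.00 = €420.65.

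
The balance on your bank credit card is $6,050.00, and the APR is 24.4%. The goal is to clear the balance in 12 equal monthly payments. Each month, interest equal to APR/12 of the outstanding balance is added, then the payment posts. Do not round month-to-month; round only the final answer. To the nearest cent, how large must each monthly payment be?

$573.26

Monthly rate r = 24.4%/12 = 2.03333% = 0.0203333.
Level-payment amortization: P = B₀·r / (1 − (1+r)^(−n)) = 6050.00·0.0203333 / (1 − 1.02033^(−12)).
Denominator 1 − (1+r)^(−12) = 0.214592396.
P = 123.017 / 0.214592396 ≈ 573.26.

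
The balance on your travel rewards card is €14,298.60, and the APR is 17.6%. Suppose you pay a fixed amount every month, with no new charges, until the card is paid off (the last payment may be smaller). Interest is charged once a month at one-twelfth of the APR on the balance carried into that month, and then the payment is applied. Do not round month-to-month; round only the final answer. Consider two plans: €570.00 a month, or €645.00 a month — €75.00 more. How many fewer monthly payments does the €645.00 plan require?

Monthly rate r = 17.6%/12 = 1.46667% = 0.0146667.
At €570.00/mo: n = ⌈−ln(1 − rB₀/P)/ln(1+r)⌉ = 32 payments (last €289.56); total interest = total paid − €14,298.60 = €3,660.96.
At €645.00/mo: 28 payments (last €5.36); total interest €3,121.76.
Payments saved = 32 − 28 = 4.

4 fewer payments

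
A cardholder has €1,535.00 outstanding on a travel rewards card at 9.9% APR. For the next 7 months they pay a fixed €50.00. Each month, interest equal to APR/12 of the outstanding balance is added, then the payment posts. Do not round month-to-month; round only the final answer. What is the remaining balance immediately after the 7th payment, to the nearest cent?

Monthly rate r = 9.9%/12 = 0.825% = 0.00825.
Each month: B ← B·(1+r) − €50.00.
Month 1: interest €12.66; balance after payment €1,497.66.
Month 2: interest €12.36; balance after payment €1,460.02.
Month 3: interest €12.05; balance after payment €1,422.06.
Month 4: interest €11.73; balance after payment €1,383.80.
Month 5: interest €11.42; balance after payment €1,345.21.
Month 6: interest €11.10; balance after payment €1,306.31.
Month 7: interest €10.78; balance after payment €1,267.09.

€1,267.09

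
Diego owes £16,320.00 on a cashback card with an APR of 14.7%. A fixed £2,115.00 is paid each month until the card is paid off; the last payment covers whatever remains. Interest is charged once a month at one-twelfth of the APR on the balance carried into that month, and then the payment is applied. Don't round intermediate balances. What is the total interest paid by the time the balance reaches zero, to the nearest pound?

Monthly rate r = 14.7%/12 = 1.225% = 0.01225.
Payoff takes n = ⌈−ln(1 − rB₀/P)/ln(1+r)⌉ = ⌈8.155⌉ = 9 payments; the last is £330.14.
Total paid = 8·£2,115.00 + £330.14 = £17,250.14.
Total interest = total paid − principal = £17,250.14 − £16,320.00 = £930.14.

£930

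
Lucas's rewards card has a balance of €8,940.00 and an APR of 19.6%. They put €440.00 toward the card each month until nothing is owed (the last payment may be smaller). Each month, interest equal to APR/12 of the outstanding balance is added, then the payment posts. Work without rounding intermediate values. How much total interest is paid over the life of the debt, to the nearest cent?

Monthly rate r = 19.6%/12 = 1.63333% = 0.0163333.
Payoff takes n = ⌈−ln(1 − rB₀/P)/ln(1+r)⌉ = ⌈24.891⌉ = 25 payments; the last is €392.24.
Total paid = 24·€440.00 + €392.24 = €10,952.24.
Total interest = total paid − principal = €10,952.24 − €8,940.00 = €2,012.24.

€2,012.24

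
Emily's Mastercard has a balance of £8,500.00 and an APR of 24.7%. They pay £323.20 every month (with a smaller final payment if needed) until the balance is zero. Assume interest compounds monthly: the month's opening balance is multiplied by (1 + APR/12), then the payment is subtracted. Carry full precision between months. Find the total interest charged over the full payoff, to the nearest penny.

£3,864.74

Monthly rate r = 24.7%/12 = 2.05833% = 0.0205833.
Payoff takes n = ⌈−ln(1 − rB₀/P)/ln(1+r)⌉ = ⌈38.255⌉ = 39 payments; the last is £83.14.
Total paid = 38·£323.20 + £83.14 = £12,364.74.
Total interest = total paid − principal = £12,364.74 − £8,500.00 = £3,864.74.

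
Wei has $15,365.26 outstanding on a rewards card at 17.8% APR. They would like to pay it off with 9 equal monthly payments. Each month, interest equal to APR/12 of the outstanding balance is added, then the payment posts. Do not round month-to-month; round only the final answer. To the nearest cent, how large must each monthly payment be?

$1,836.36

Monthly rate r = 17.8%/12 = 1.48333% = 0.0148333.
Level-payment amortization: P = B₀·r / (1 − (1+r)^(−n)) = 15365.26·0.0148333 / (1 − 1.01483^(−9)).
Denominator 1 − (1+r)^(−9) = 0.124114197.
P = 227.918 / 0.124114197 ≈ 1836.36.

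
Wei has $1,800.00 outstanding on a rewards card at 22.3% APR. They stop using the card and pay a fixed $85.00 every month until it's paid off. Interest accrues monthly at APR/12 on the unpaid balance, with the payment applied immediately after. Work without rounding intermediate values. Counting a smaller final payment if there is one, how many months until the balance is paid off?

28 months

Monthly rate r = 22.3%/12 = 1.85833% = 0.0185833.
Recurrence: B ← B·(1+r) − $85.00.
Month 1: interest $33.45; balance after payment $1,748.45.
Month 2: interest $32.49; balance after payment $1,695.94.
Closed form: n = −ln(1 − rB₀/P)/ln(1+r) = −ln(0.60647)/ln(1.01858) ≈ 27.160, so the balance reaches zero during payment 28.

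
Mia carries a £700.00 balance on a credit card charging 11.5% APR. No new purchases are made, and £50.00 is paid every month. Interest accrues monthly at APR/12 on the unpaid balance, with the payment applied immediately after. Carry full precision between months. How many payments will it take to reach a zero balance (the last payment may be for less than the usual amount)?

16 months

Monthly rate r = 11.5%/12 = 0.958333% = 0.00958333.
Recurrence: B ← B·(1+r) − £50.00.
Month 1: interest £6.71; balance after payment £656.71.
Month 2: interest £6.29; balance after payment £613.00.
Closed form: n = −ln(1 − rB₀/P)/ln(1+r) = −ln(0.86583)/ln(1.00958) ≈ 15.105, so the balance reaches zero during payment 16.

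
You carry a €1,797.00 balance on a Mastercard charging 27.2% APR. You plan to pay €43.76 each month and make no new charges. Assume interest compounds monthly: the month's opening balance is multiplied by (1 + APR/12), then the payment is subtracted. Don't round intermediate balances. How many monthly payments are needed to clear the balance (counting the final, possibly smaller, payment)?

Monthly rate r = 27.2%/12 = 2.26667% = 0.0226667.
Recurrence: B ← B·(1+r) − €43.76.
Month 1: interest €40.73; balance after payment €1,793.97.
Month 2: interest €40.66; balance after payment €1,790.88.
Closed form: n = −ln(1 − rB₀/P)/ln(1+r) = −ln(0.069196)/ln(1.02267) ≈ 119.161, so the balance reaches zero during payment 120.

120 months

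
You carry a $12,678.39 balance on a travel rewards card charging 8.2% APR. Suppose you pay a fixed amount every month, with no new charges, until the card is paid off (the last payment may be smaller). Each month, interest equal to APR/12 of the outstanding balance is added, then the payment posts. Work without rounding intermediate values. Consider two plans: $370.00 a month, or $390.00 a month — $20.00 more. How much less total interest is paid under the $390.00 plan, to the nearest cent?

$107.53

Monthly rate r = 8.2%/12 = 0.683333% = 0.00683333.
At $370.00/mo: n = ⌈−ln(1 − rB₀/P)/ln(1+r)⌉ = 40 payments (last $64.07); total interest = total paid − $12,678.39 = $1,815.68.
At $390.00/mo: 37 payments (last $346.54); total interest $1,708.15.
Interest saved = $1,815.68 − $1,708.15 = $107.53.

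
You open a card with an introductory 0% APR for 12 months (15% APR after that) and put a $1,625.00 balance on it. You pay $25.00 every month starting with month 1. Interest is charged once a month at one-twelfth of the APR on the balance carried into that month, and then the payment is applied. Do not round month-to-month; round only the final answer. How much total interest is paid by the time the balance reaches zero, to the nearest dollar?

$861

Promo months 1–12 at r₀ = 0%/12 = 0; months 13+ at r₁ = 15%/12 = 0.0125.
After month 12 (no interest yet): B = $1,625.00 − 12·$25.00 = $1,325.00.
Then at r₁ with $25.00/mo: n₂ = −ln(1 − r₁·B/P)/ln(1+r₁) ≈ 87.44 → 88 more payments.
Total paid = 99·$25.00 + $10.97 = $2,485.97; interest = $2,485.97 − $1,625.00 = $860.97.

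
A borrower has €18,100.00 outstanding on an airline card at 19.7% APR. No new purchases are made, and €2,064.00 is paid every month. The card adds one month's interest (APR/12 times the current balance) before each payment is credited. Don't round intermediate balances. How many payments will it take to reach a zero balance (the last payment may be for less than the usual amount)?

10 payments

Monthly rate r = 19.7%/12 = 1.64167% = 0.0164167.
Recurrence: B ← B·(1+r) − €2,064.00.
Month 1: interest €297.14; balance after payment €16,333.14.
Month 2: interest €268.14; balance after payment €14,537.28.
Closed form: n = −ln(1 − rB₀/P)/ln(1+r) = −ln(0.85604)/ln(1.01642) ≈ 9.546, so the balance reaches zero during payment 10.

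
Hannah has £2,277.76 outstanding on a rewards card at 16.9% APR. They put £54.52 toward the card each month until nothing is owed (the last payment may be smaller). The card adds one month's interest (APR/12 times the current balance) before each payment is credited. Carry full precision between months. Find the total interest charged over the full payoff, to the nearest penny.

£1,182.80

Monthly rate r = 16.9%/12 = 1.40833% = 0.0140833.
Payoff takes n = ⌈−ln(1 − rB₀/P)/ln(1+r)⌉ = ⌈63.471⌉ = 64 payments; the last is £25.80.
Total paid = 63·£54.52 + £25.80 = £3,460.56.
Total interest = total paid − principal = £3,460.56 − £2,277.76 = £1,182.80.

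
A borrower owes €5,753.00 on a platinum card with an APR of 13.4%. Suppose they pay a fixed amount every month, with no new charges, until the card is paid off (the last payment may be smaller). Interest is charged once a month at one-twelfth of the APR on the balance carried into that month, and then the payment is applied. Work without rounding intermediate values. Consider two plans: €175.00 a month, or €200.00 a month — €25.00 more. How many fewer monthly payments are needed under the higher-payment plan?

7 fewer payments

Monthly rate r = 13.4%/12 = 1.11667% = 0.0111667.
At €175.00/mo: n = ⌈−ln(1 − rB₀/P)/ln(1+r)⌉ = 42 payments (last €33.89); total interest = total paid − €5,753.00 = €1,455.89.
At €200.00/mo: 35 payments (last €178.05); total interest €1,225.05.
Payments saved = 42 − 35 = 7.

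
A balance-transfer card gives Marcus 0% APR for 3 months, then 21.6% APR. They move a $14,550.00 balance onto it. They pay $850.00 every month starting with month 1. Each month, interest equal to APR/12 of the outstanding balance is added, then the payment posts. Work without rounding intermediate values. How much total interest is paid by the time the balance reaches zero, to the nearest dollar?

Promo months 1–3 at r₀ = 0%/12 = 0; months 4+ at r₁ = 21.6%/12 = 0.018.
After month 3 (no interest yet): B = $14,550.00 − 3·$850.00 = $12,000.00.
Then at r₁ with $850.00/mo: n₂ = −ln(1 − r₁·B/P)/ln(1+r₁) ≈ 16.43 → 17 more payments.
Total paid = 19·$850.00 + $371.06 = $16,521.06; interest = $16,521.06 − $14,550.00 = $1,971.06.

$1,971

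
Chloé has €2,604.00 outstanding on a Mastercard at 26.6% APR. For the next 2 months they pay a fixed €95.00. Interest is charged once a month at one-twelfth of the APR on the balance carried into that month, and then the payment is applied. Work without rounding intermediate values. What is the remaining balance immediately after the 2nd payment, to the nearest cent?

Monthly rate r = 26.6%/12 = 2.21667% = 0.0221667.
Each month: B ← B·(1+r) − €95.00.
Month 1: interest €57.72; balance after payment €2,566.72.
Month 2: interest €56.90; balance after payment €2,528.62.

€2,528.62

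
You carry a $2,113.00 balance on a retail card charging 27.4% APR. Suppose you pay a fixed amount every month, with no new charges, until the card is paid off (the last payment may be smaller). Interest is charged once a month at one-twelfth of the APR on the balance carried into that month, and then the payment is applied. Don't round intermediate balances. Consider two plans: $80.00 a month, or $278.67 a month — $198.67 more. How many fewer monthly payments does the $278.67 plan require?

32 fewer payments

Monthly rate r = 27.4%/12 = 2.28333% = 0.0228333.
At $80.00/mo: n = ⌈−ln(1 − rB₀/P)/ln(1+r)⌉ = 41 payments (last $74.37); total interest = total paid − $2,113.00 = $1,161.37.
At $278.67/mo: 9 payments (last $118.01); total interest $234.37.
Payments saved = 41 − 9 = 32.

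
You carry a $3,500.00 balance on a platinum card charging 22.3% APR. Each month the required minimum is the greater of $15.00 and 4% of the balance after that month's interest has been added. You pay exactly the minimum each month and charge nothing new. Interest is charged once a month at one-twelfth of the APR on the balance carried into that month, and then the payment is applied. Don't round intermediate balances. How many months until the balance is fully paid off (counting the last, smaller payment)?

Monthly rate r = 22.3%/12 = 1.85833% = 0.0185833.
While 4% of the post-interest balance exceeds $15.00, each month B ← (B·(1+r))·(1 − 0.04), i.e. B shrinks by the factor (1+r)·0.96 = 0.97784.
This holds for months 1–101. Entering month 102 the balance is $364.01; 4% of the post-interest balance is now below $15.00, so the flat $15.00 minimum applies from here.
From month 102 a fixed $15.00 at rate r clears $364.01 in 33 more payments. Total: 101 + 33 = 134 months.

134 months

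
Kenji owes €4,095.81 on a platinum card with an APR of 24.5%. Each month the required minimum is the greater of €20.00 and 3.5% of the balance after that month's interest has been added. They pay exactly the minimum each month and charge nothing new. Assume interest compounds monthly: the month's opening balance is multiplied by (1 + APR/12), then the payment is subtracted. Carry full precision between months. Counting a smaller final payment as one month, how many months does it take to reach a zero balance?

Monthly rate r = 24.5%/12 = 2.04167% = 0.0204167.
While 3.5% of the post-interest balance exceeds €20.00, each month B ← (B·(1+r))·(1 − 0.035), i.e. B shrinks by the factor (1+r)·0.965 = 0.9847.
This holds for months 1–130. Entering month 131 the balance is €552.04; 3.5% of the post-interest balance is now below €20.00, so the flat €20.00 minimum applies from here.
From month 131 a fixed €20.00 at rate r clears €552.04 in 42 more payments. Total: 130 + 42 = 172 months.

172 months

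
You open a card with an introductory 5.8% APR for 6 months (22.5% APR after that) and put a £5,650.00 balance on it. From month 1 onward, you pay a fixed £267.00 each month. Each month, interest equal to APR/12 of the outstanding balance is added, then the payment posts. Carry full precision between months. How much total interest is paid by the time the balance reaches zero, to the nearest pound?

Promo months 1–6 at r₀ = 5.8%/12 = 0.00483333; months 7+ at r₁ = 22.5%/12 = 0.01875.
After month 6: iterate B ← B·(1+r₀) − £267.00 for 6 months → £4,194.36.
Then at r₁ with £267.00/mo: n₂ = −ln(1 − r₁·B/P)/ln(1+r₁) ≈ 18.78 → 19 more payments.
Total paid = 24·£267.00 + £209.42 = £6,617.42; interest = £6,617.42 − £5,650.00 = £967.42.

£967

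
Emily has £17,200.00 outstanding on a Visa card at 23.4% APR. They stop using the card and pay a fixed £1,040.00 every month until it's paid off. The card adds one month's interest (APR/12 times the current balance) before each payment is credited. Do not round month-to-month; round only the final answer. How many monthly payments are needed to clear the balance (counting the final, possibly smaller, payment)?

21 payments

Monthly rate r = 23.4%/12 = 1.95% = 0.0195.
Recurrence: B ← B·(1+r) − £1,040.00.
Month 1: interest £335.40; balance after payment £16,495.40.
Month 2: interest £321.66; balance after payment £15,777.06.
Closed form: n = −ln(1 − rB₀/P)/ln(1+r) = −ln(0.6775)/ln(1.0195) ≈ 20.160, so the balance reaches zero during payment 21.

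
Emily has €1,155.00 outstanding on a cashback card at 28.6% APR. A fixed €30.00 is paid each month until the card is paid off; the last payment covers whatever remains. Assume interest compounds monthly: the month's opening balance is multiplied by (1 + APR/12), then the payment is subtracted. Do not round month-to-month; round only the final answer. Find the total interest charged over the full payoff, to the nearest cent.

Monthly rate r = 28.6%/12 = 2.38333% = 0.0238333.
Payoff takes n = ⌈−ln(1 − rB₀/P)/ln(1+r)⌉ = ⌈105.969⌉ = 106 payments; the last is €29.08.
Total paid = 105·€30.00 + €29.08 = €3,179.08.
Total interest = total paid − principal = €3,179.08 − €1,155.00 = €2,024.08.

€2,024.08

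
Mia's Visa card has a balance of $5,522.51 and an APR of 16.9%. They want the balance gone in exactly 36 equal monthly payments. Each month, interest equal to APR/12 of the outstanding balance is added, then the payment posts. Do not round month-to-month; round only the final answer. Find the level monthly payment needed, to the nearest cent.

Monthly rate r = 16.9%/12 = 1.40833% = 0.0140833.
Level-payment amortization: P = B₀·r / (1 − (1+r)^(−n)) = 5522.51·0.0140833 / (1 − 1.01408^(−36)).
Denominator 1 − (1+r)^(−36) = 0.39556615.
P = 77.7753 / 0.39556615 ≈ 196.62.

$196.62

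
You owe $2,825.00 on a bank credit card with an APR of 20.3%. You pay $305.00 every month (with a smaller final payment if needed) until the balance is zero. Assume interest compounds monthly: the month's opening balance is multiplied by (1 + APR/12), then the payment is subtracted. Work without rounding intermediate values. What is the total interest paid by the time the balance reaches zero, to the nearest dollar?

Monthly rate r = 20.3%/12 = 1.69167% = 0.0169167.
Payoff takes n = ⌈−ln(1 − rB₀/P)/ln(1+r)⌉ = ⌈10.159⌉ = 11 payments; the last is $48.81.
Total paid = 10·$305.00 + $48.81 = $3,098.81.
Total interest = total paid − principal = $3,098.81 − $2,825.00 = $273.81.

$274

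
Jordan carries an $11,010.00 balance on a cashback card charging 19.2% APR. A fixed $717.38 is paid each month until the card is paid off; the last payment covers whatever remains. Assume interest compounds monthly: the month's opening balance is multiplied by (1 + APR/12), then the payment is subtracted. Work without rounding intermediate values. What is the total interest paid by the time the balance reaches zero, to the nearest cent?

Monthly rate r = 19.2%/12 = 1.6% = 0.016.
Payoff takes n = ⌈−ln(1 − rB₀/P)/ln(1+r)⌉ = ⌈17.752⌉ = 18 payments; the last is $540.36.
Total paid = 17·$717.38 + $540.36 = $12,735.82.
Total interest = total paid − principal = $12,735.82 − $11,010.00 = $1,725.82.

$1,725.82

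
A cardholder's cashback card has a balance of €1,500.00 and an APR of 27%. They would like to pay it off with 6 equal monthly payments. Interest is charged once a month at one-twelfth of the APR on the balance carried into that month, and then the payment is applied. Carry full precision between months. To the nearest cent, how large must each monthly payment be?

€270.05

Monthly rate r = 27%/12 = 2.25% = 0.0225.
Level-payment amortization: P = B₀·r / (1 − (1+r)^(−n)) = 1500.00·0.0225 / (1 − 1.0225^(−6)).
Denominator 1 − (1+r)^(−6) = 0.124975728.
P = 33.75 / 0.124975728 ≈ 270.05.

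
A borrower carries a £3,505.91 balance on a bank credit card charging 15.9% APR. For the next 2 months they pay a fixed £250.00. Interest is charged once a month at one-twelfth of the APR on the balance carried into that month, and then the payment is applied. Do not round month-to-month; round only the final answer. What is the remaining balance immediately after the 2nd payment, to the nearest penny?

£3,096.12

Monthly rate r = 15.9%/12 = 1.325% = 0.01325.
Each month: B ← B·(1+r) − £250.00.
Month 1: interest £46.45; balance after payment £3,302.36.
Month 2: interest £43.76; balance after payment £3,096.12.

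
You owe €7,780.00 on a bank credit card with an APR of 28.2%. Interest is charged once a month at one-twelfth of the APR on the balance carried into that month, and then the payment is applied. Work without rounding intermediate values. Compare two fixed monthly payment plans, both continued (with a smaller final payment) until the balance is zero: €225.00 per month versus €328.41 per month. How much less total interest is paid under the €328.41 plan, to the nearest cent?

Monthly rate r = 28.2%/12 = 2.35% = 0.0235.
At €225.00/mo: n = ⌈−ln(1 − rB₀/P)/ln(1+r)⌉ = 73 payments (last €19.25); total interest = total paid − €7,780.00 = €8,439.25.
At €328.41/mo: 36 payments (last €7.90); total interest €3,722.25.
Interest saved = €8,439.25 − €3,722.25 = €4,717.00.

€4,717.00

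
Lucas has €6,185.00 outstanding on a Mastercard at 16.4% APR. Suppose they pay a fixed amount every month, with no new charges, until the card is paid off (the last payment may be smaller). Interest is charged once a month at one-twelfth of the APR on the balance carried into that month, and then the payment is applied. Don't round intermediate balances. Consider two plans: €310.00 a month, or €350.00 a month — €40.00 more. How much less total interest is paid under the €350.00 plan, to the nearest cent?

€143.51

Monthly rate r = 16.4%/12 = 1.36667% = 0.0136667.
At €310.00/mo: n = ⌈−ln(1 − rB₀/P)/ln(1+r)⌉ = 24 payments (last €141.50); total interest = total paid − €6,185.00 = €1,086.50.
At €350.00/mo: 21 payments (last €127.99); total interest €942.99.
Interest saved = €1,086.50 − €942.99 = €143.51.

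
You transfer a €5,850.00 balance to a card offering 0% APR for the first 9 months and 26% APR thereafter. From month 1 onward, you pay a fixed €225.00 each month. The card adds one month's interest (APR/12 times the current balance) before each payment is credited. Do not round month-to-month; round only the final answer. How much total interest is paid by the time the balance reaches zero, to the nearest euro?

€998

Promo months 1–9 at r₀ = 0%/12 = 0; months 10+ at r₁ = 26%/12 = 0.0216667.
After month 9 (no interest yet): B = €5,850.00 − 9·€225.00 = €3,825.00.
Then at r₁ with €225.00/mo: n₂ = −ln(1 − r₁·B/P)/ln(1+r₁) ≈ 21.43 → 22 more payments.
Total paid = 30·€225.00 + €97.71 = €6,847.71; interest = €6,847.71 − €5,850.00 = €997.71.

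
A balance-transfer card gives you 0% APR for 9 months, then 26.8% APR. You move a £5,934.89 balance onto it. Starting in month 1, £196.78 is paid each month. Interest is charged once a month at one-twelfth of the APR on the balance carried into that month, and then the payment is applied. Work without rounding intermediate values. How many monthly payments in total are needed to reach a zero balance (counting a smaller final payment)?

Promo months 1–9 at r₀ = 0%/12 = 0; months 10+ at r₁ = 26.8%/12 = 0.0223333.
After month 9 (no interest yet): B = £5,934.89 − 9·£196.78 = £4,163.87.
Then at r₁ with £196.78/mo: n₂ = −ln(1 − r₁·B/P)/ln(1+r₁) ≈ 28.96 → 29 more payments.

38 months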